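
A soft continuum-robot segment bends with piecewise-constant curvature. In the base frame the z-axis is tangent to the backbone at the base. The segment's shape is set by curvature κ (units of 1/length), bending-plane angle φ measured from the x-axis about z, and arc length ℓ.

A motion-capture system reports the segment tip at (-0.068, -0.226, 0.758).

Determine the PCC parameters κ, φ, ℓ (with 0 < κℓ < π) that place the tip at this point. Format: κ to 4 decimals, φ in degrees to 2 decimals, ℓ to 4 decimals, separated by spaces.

ρ = √(x²+y²) = √(-0.068² + -0.226²) = 0.23601
φ = atan2(y, x) mod 360° = atan2(-0.226, -0.068) = 253.2542°
|p|² = ρ² + z² = 0.23601² + 0.758² = 0.63026
κ = 2ρ / |p|² = 2×0.23601 / 0.63026 = 0.74892
θ = 2·atan2(ρ, z) = 2·atan2(0.23601, 0.758) = 0.60369 rad
ℓ = θ/κ = 0.60369/0.74892 = 0.80608

0.7489 253.25 0.8061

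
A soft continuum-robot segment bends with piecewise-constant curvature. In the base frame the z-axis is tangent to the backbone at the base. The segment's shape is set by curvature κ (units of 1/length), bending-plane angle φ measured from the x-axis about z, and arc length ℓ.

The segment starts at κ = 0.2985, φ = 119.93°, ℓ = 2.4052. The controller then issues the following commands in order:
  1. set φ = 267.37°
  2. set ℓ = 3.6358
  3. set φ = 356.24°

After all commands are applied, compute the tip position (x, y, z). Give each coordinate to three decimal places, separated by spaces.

1.783 -0.117 2.963

initial: κ=0.2985, φ=119.93°, ℓ=2.4052
cmd 1: set φ=267.37° → (κ,φ,ℓ)=(0.2985,267.37°,2.4052) → tip=(-0.0379,-0.8261,2.2038)
cmd 2: set ℓ=3.6358 → (κ,φ,ℓ)=(0.2985,267.37°,3.6358) → tip=(-0.0820,-1.7849,2.9629)
cmd 3: set φ=356.24° → (κ,φ,ℓ)=(0.2985,356.24°,3.6358) → tip=(1.7829,-0.1172,2.9629)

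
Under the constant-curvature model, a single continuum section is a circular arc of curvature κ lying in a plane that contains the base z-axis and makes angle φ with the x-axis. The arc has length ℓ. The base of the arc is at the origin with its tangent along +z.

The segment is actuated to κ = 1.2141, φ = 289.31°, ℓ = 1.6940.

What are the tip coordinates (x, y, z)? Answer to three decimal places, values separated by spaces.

0.400 -1.140 0.728

θ = κ·ℓ = 1.2141 × 1.6940 = 2.05669 rad
ρ = (1 − cos θ)/κ = (1 − -0.46699)/1.2141 = 1.20830
z = sin θ / κ = 0.88426/1.2141 = 0.72833
x = ρ cos φ = 1.20830 × cos(289.31°) = 0.39956
y = ρ sin φ = 1.20830 × sin(289.31°) = -1.14032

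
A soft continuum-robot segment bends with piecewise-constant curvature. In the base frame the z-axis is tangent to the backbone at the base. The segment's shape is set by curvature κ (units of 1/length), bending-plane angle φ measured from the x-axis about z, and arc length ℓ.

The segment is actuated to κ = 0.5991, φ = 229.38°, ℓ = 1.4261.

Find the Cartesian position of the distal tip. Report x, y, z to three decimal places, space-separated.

-0.373 -0.435 1.259

θ = κ·ℓ = 0.5991 × 1.4261 = 0.85438 rad
ρ = (1 − cos θ)/κ = (1 − 0.65669)/0.5991 = 0.57304
z = sin θ / κ = 0.75416/0.5991 = 1.25882
x = ρ cos φ = 0.57304 × cos(229.38°) = -0.37307
y = ρ sin φ = 0.57304 × sin(229.38°) = -0.43497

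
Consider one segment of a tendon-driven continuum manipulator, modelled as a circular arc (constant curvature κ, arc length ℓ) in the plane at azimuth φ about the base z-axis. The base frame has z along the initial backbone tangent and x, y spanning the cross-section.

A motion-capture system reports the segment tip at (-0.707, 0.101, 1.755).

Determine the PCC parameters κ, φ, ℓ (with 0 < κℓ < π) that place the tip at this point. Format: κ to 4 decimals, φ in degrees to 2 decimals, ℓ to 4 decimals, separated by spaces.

0.3979 171.87 1.9428

ρ = √(x²+y²) = √(-0.707² + 0.101²) = 0.71418
φ = atan2(y, x) mod 360° = atan2(0.101, -0.707) = 171.8699°
|p|² = ρ² + z² = 0.71418² + 1.755² = 3.59007
κ = 2ρ / |p|² = 2×0.71418 / 3.59007 = 0.39786
θ = 2·atan2(ρ, z) = 2·atan2(0.71418, 1.755) = 0.77295 rad
ℓ = θ/κ = 0.77295/0.39786 = 1.94275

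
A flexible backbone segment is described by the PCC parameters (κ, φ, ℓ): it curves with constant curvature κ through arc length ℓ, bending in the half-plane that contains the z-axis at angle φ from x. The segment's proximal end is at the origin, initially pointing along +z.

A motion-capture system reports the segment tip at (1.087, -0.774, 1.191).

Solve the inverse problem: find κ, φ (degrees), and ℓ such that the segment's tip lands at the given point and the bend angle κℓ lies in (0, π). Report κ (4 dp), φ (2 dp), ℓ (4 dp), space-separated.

ρ = √(x²+y²) = √(1.087² + -0.774²) = 1.33441
φ = atan2(y, x) mod 360° = atan2(-0.774, 1.087) = 324.5472°
|p|² = ρ² + z² = 1.33441² + 1.191² = 3.19913
κ = 2ρ / |p|² = 2×1.33441 / 3.19913 = 0.83423
θ = 2·atan2(ρ, z) = 2·atan2(1.33441, 1.191) = 1.68425 rad
ℓ = θ/κ = 1.68425/0.83423 = 2.01892

0.8342 324.55 2.0189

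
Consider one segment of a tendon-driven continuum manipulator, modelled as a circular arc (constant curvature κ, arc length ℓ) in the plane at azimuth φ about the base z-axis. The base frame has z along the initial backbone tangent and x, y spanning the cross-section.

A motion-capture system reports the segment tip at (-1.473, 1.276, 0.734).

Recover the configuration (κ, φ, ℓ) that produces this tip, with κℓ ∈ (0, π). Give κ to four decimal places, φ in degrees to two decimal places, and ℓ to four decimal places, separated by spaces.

ρ = √(x²+y²) = √(-1.473² + 1.276²) = 1.94882
φ = atan2(y, x) mod 360° = atan2(1.276, -1.473) = 139.0989°
|p|² = ρ² + z² = 1.94882² + 0.734² = 4.33666
κ = 2ρ / |p|² = 2×1.94882 / 4.33666 = 0.89877
θ = 2·atan2(ρ, z) = 2·atan2(1.94882, 0.734) = 2.42118 rad
ℓ = θ/κ = 2.42118/0.89877 = 2.69390

0.8988 139.10 2.6939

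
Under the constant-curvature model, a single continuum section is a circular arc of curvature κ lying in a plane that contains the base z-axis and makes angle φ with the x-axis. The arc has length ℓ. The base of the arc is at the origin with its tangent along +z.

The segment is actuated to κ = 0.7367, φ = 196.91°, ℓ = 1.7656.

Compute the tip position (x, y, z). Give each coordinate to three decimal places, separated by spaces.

θ = κ·ℓ = 0.7367 × 1.7656 = 1.30072 rad
ρ = (1 − cos θ)/κ = (1 − 0.26681)/0.7367 = 0.99524
z = sin θ / κ = 0.96375/0.7367 = 1.30820
x = ρ cos φ = 0.99524 × cos(196.91°) = -0.95221
y = ρ sin φ = 0.99524 × sin(196.91°) = -0.28948

-0.952 -0.289 1.308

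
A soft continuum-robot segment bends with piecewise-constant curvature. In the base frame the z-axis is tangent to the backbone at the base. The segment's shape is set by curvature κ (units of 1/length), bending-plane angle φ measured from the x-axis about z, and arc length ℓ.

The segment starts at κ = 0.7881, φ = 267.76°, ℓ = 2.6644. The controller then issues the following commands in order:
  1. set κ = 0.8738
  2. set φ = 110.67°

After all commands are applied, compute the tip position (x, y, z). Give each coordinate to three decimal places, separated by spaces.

initial: κ=0.7881, φ=267.76°, ℓ=2.6644
cmd 1: set κ=0.8738 → (κ,φ,ℓ)=(0.8738,267.76°,2.6644) → tip=(-0.0755,-1.9292,0.8316)
cmd 2: set φ=110.67° → (κ,φ,ℓ)=(0.8738,110.67°,2.6644) → tip=(-0.6815,1.8064,0.8316)

-0.681 1.806 0.832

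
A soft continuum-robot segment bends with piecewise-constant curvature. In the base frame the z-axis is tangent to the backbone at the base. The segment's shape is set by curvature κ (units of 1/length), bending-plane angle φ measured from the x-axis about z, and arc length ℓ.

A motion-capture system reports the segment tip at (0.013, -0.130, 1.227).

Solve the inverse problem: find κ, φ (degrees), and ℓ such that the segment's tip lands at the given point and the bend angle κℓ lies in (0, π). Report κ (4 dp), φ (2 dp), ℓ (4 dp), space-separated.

ρ = √(x²+y²) = √(0.013² + -0.130²) = 0.13065
φ = atan2(y, x) mod 360° = atan2(-0.130, 0.013) = 275.7106°
|p|² = ρ² + z² = 0.13065² + 1.227² = 1.52260
κ = 2ρ / |p|² = 2×0.13065 / 1.52260 = 0.17161
θ = 2·atan2(ρ, z) = 2·atan2(0.13065, 1.227) = 0.21216 rad
ℓ = θ/κ = 0.21216/0.17161 = 1.23625

0.1716 275.71 1.2363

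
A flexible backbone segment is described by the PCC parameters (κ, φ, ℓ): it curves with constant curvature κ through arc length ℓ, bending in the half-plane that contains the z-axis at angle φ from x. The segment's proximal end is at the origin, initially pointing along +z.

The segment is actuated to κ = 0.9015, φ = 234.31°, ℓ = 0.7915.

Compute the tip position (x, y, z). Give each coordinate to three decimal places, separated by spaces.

-0.158 -0.220 0.726

θ = κ·ℓ = 0.9015 × 0.7915 = 0.71354 rad
ρ = (1 − cos θ)/κ = (1 − 0.75605)/0.9015 = 0.27060
z = sin θ / κ = 0.65451/0.9015 = 0.72603
x = ρ cos φ = 0.27060 × cos(234.31°) = -0.15787
y = ρ sin φ = 0.27060 × sin(234.31°) = -0.21978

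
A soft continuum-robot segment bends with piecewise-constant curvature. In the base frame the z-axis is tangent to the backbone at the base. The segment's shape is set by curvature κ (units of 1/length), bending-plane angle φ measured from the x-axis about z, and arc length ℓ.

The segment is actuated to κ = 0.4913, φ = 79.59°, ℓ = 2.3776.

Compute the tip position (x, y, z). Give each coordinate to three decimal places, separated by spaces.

0.224 1.217 1.873

θ = κ·ℓ = 0.4913 × 2.3776 = 1.16811 rad
ρ = (1 − cos θ)/κ = (1 − 0.39189)/0.4913 = 1.23776
z = sin θ / κ = 0.92001/0.4913 = 1.87261
x = ρ cos φ = 1.23776 × cos(79.59°) = 0.22365
y = ρ sin φ = 1.23776 × sin(79.59°) = 1.21739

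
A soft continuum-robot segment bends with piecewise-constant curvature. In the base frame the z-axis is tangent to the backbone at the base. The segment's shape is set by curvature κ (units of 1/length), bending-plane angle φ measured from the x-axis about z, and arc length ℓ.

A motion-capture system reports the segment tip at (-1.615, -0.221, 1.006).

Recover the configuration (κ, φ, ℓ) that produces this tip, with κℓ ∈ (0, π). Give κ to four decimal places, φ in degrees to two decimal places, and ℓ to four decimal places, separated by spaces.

ρ = √(x²+y²) = √(-1.615² + -0.221²) = 1.63005
φ = atan2(y, x) mod 360° = atan2(-0.221, -1.615) = 187.7921°
|p|² = ρ² + z² = 1.63005² + 1.006² = 3.66910
κ = 2ρ / |p|² = 2×1.63005 / 3.66910 = 0.88853
θ = 2·atan2(ρ, z) = 2·atan2(1.63005, 1.006) = 2.03571 rad
ℓ = θ/κ = 2.03571/0.88853 = 2.29110

0.8885 187.79 2.2911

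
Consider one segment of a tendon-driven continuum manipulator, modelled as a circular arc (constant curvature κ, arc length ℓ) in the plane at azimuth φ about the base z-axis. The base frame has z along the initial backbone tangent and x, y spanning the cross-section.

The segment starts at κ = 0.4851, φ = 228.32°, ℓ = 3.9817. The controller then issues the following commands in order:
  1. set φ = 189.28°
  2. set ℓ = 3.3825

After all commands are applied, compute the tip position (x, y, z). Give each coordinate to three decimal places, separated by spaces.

initial: κ=0.4851, φ=228.32°, ℓ=3.9817
cmd 1: set φ=189.28° → (κ,φ,ℓ)=(0.4851,189.28°,3.9817) → tip=(-2.7525,-0.4498,1.9288)
cmd 2: set ℓ=3.3825 → (κ,φ,ℓ)=(0.4851,189.28°,3.3825) → tip=(-2.1769,-0.3557,2.0564)

-2.177 -0.356 2.056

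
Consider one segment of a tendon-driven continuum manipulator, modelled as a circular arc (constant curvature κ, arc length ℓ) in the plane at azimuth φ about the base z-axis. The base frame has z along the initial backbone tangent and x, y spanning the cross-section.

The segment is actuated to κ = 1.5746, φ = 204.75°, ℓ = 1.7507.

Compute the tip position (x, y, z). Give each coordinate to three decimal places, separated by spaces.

θ = κ·ℓ = 1.5746 × 1.7507 = 2.75665 rad
ρ = (1 − cos θ)/κ = (1 − -0.92682)/1.5746 = 1.22369
z = sin θ / κ = 0.37550/1.5746 = 0.23848
x = ρ cos φ = 1.22369 × cos(204.75°) = -1.11128
y = ρ sin φ = 1.22369 × sin(204.75°) = -0.51231

-1.111 -0.512 0.238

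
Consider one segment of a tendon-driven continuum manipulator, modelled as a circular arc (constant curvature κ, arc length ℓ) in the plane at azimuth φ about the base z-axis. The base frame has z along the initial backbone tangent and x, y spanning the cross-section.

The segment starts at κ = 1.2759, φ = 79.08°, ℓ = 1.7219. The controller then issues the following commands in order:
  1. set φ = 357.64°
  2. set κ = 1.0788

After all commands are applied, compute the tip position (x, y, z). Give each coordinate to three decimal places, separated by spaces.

initial: κ=1.2759, φ=79.08°, ℓ=1.7219
cmd 1: set φ=357.64° → (κ,φ,ℓ)=(1.2759,357.64°,1.7219) → tip=(1.2420,-0.0512,0.6351)
cmd 2: set κ=1.0788 → (κ,φ,ℓ)=(1.0788,357.64°,1.7219) → tip=(1.1882,-0.0490,0.8891)

1.188 -0.049 0.889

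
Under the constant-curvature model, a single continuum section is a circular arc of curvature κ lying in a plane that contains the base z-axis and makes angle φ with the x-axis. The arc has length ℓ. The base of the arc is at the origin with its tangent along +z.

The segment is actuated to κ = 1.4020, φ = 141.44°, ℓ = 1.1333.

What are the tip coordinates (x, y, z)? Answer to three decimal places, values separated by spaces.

-0.568 0.453 0.713

θ = κ·ℓ = 1.4020 × 1.1333 = 1.58889 rad
ρ = (1 − cos θ)/κ = (1 − -0.01809)/1.4020 = 0.72617
z = sin θ / κ = 0.99984/1.4020 = 0.71315
x = ρ cos φ = 0.72617 × cos(141.44°) = -0.56783
y = ρ sin φ = 0.72617 × sin(141.44°) = 0.45265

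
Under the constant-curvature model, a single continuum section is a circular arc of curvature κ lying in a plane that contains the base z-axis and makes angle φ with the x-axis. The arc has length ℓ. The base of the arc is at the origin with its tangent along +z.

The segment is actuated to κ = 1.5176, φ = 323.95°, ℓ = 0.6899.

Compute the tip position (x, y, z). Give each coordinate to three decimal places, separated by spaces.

θ = κ·ℓ = 1.5176 × 0.6899 = 1.04699 rad
ρ = (1 − cos θ)/κ = (1 − 0.50018)/1.5176 = 0.32935
z = sin θ / κ = 0.86592/1.5176 = 0.57059
x = ρ cos φ = 0.32935 × cos(323.95°) = 0.26628
y = ρ sin φ = 0.32935 × sin(323.95°) = -0.19382

0.266 -0.194 0.571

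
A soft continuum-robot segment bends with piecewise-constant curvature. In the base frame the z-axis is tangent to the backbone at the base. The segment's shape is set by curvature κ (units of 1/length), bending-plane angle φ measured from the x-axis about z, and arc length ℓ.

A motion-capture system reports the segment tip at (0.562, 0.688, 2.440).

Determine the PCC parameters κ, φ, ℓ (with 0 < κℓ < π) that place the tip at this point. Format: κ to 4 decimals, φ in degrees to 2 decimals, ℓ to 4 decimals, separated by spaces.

0.2635 50.76 2.6502

ρ = √(x²+y²) = √(0.562² + 0.688²) = 0.88836
φ = atan2(y, x) mod 360° = atan2(0.688, 0.562) = 50.7560°
|p|² = ρ² + z² = 0.88836² + 2.440² = 6.74279
κ = 2ρ / |p|² = 2×0.88836 / 6.74279 = 0.26350
θ = 2·atan2(ρ, z) = 2·atan2(0.88836, 2.440) = 0.69833 rad
ℓ = θ/κ = 0.69833/0.26350 = 2.65021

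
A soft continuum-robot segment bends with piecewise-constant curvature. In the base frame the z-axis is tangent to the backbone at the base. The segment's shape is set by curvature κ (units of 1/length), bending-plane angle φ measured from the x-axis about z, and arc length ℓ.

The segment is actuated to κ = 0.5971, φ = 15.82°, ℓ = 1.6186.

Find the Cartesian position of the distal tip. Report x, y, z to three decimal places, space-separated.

0.696 0.197 1.378

θ = κ·ℓ = 0.5971 × 1.6186 = 0.96647 rad
ρ = (1 − cos θ)/κ = (1 − 0.56821)/0.5971 = 0.72314
z = sin θ / κ = 0.82288/0.5971 = 1.37813
x = ρ cos φ = 0.72314 × cos(15.82°) = 0.69575
y = ρ sin φ = 0.72314 × sin(15.82°) = 0.19714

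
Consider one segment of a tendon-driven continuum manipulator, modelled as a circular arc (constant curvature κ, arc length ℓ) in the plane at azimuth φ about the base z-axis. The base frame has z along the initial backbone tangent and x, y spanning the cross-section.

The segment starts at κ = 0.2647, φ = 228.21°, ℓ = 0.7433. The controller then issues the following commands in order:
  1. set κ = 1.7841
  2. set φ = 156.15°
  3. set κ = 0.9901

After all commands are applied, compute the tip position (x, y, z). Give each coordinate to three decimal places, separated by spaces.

initial: κ=0.2647, φ=228.21°, ℓ=0.7433
cmd 1: set κ=1.7841 → (κ,φ,ℓ)=(1.7841,228.21°,0.7433) → tip=(-0.2830,-0.3167,0.5438)
cmd 2: set φ=156.15° → (κ,φ,ℓ)=(1.7841,156.15°,0.7433) → tip=(-0.3885,0.1717,0.5438)
cmd 3: set κ=0.9901 → (κ,φ,ℓ)=(0.9901,156.15°,0.7433) → tip=(-0.2391,0.1057,0.6780)

-0.239 0.106 0.678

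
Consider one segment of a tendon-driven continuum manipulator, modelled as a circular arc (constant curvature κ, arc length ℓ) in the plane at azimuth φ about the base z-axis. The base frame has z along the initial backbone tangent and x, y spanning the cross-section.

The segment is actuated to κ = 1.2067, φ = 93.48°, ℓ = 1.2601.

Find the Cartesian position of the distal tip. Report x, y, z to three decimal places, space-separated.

-0.048 0.786 0.828

θ = κ·ℓ = 1.2067 × 1.2601 = 1.52056 rad
ρ = (1 − cos θ)/κ = (1 − 0.05021)/1.2067 = 0.78709
z = sin θ / κ = 0.99874/1.2067 = 0.82766
x = ρ cos φ = 0.78709 × cos(93.48°) = -0.04778
y = ρ sin φ = 0.78709 × sin(93.48°) = 0.78564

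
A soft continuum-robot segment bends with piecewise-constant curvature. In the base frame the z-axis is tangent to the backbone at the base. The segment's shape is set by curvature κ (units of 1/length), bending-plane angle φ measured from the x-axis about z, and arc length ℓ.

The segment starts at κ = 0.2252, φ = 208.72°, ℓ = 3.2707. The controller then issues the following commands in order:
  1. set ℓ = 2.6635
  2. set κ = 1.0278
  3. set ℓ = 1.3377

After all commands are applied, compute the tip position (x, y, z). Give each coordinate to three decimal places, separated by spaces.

initial: κ=0.2252, φ=208.72°, ℓ=3.2707
cmd 1: set ℓ=2.6635 → (κ,φ,ℓ)=(0.2252,208.72°,2.6635) → tip=(-0.6798,-0.3725,2.5066)
cmd 2: set κ=1.0278 → (κ,φ,ℓ)=(1.0278,208.72°,2.6635) → tip=(-1.6378,-0.8974,0.3825)
cmd 3: set ℓ=1.3377 → (κ,φ,ℓ)=(1.0278,208.72°,1.3377) → tip=(-0.6872,-0.3765,0.9543)

-0.687 -0.377 0.954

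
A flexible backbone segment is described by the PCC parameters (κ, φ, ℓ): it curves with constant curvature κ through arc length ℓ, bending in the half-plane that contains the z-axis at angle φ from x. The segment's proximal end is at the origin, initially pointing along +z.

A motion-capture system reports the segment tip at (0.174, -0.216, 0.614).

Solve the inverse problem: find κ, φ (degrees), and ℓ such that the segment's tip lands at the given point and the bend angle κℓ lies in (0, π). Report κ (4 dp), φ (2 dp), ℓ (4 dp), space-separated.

1.2221 308.85 0.6944

ρ = √(x²+y²) = √(0.174² + -0.216²) = 0.27737
φ = atan2(y, x) mod 360° = atan2(-0.216, 0.174) = 308.8534°
|p|² = ρ² + z² = 0.27737² + 0.614² = 0.45393
κ = 2ρ / |p|² = 2×0.27737 / 0.45393 = 1.22207
θ = 2·atan2(ρ, z) = 2·atan2(0.27737, 0.614) = 0.84859 rad
ℓ = θ/κ = 0.84859/1.22207 = 0.69439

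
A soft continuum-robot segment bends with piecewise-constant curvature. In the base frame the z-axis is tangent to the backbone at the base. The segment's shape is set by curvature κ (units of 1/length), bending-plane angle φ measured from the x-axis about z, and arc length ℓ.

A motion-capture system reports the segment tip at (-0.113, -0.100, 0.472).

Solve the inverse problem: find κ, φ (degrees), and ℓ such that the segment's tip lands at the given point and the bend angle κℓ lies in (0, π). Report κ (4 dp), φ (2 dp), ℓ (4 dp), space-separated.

1.2290 221.51 0.5035

ρ = √(x²+y²) = √(-0.113² + -0.100²) = 0.15089
φ = atan2(y, x) mod 360° = atan2(-0.100, -0.113) = 221.5074°
|p|² = ρ² + z² = 0.15089² + 0.472² = 0.24555
κ = 2ρ / |p|² = 2×0.15089 / 0.24555 = 1.22901
θ = 2·atan2(ρ, z) = 2·atan2(0.15089, 0.472) = 0.61884 rad
ℓ = θ/κ = 0.61884/1.22901 = 0.50353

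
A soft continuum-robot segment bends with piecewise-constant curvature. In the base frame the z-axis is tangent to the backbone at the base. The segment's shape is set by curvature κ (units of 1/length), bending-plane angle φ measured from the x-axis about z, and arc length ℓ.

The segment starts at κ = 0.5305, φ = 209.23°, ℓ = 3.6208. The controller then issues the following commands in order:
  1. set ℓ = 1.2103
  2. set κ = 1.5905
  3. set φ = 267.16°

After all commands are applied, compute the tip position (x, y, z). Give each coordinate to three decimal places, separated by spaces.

-0.042 -0.846 0.590

initial: κ=0.5305, φ=209.23°, ℓ=3.6208
cmd 1: set ℓ=1.2103 → (κ,φ,ℓ)=(0.5305,209.23°,1.2103) → tip=(-0.3276,-0.1833,1.1288)
cmd 2: set κ=1.5905 → (κ,φ,ℓ)=(1.5905,209.23°,1.2103) → tip=(-0.7390,-0.4135,0.5897)
cmd 3: set φ=267.16° → (κ,φ,ℓ)=(1.5905,267.16°,1.2103) → tip=(-0.0420,-0.8458,0.5897)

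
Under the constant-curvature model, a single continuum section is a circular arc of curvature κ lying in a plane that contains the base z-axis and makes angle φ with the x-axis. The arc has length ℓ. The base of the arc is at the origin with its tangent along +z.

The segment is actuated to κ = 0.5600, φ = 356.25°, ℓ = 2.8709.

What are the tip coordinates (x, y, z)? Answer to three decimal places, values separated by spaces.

θ = κ·ℓ = 0.5600 × 2.8709 = 1.60770 rad
ρ = (1 − cos θ)/κ = (1 − -0.03690)/0.5600 = 1.85161
z = sin θ / κ = 0.99932/0.5600 = 1.78450
x = ρ cos φ = 1.85161 × cos(356.25°) = 1.84764
y = ρ sin φ = 1.85161 × sin(356.25°) = -0.12110

1.848 -0.121 1.784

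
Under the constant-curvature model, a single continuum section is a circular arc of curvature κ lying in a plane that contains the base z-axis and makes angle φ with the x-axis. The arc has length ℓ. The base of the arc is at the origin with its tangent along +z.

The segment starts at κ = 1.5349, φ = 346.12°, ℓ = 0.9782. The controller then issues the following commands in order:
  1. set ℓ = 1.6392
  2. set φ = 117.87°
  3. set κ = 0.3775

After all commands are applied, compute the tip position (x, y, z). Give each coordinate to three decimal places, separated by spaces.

initial: κ=1.5349, φ=346.12°, ℓ=0.9782
cmd 1: set ℓ=1.6392 → (κ,φ,ℓ)=(1.5349,346.12°,1.6392) → tip=(1.1452,-0.2830,0.3815)
cmd 2: set φ=117.87° → (κ,φ,ℓ)=(1.5349,117.87°,1.6392) → tip=(-0.5514,1.0428,0.3815)
cmd 3: set κ=0.3775 → (κ,φ,ℓ)=(0.3775,117.87°,1.6392) → tip=(-0.2296,0.4342,1.5366)

-0.230 0.434 1.537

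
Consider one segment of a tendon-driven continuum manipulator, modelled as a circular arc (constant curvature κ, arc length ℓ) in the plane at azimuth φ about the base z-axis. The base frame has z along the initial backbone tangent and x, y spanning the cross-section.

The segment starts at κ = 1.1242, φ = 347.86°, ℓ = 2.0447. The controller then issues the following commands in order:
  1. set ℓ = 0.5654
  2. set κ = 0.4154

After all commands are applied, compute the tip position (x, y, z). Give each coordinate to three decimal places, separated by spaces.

0.065 -0.014 0.560

initial: κ=1.1242, φ=347.86°, ℓ=2.0447
cmd 1: set ℓ=0.5654 → (κ,φ,ℓ)=(1.1242,347.86°,0.5654) → tip=(0.1698,-0.0365,0.5281)
cmd 2: set κ=0.4154 → (κ,φ,ℓ)=(0.4154,347.86°,0.5654) → tip=(0.0646,-0.0139,0.5602)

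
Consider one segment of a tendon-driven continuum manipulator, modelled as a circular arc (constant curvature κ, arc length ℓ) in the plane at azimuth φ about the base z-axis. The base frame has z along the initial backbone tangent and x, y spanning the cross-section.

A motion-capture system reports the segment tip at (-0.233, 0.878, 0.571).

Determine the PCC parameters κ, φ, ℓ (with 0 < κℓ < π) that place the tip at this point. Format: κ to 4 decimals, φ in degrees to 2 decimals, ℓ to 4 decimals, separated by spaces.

1.5781 104.86 1.2795

ρ = √(x²+y²) = √(-0.233² + 0.878²) = 0.90839
φ = atan2(y, x) mod 360° = atan2(0.878, -0.233) = 104.8623°
|p|² = ρ² + z² = 0.90839² + 0.571² = 1.15121
κ = 2ρ / |p|² = 2×0.90839 / 1.15121 = 1.57814
θ = 2·atan2(ρ, z) = 2·atan2(0.90839, 0.571) = 2.01925 rad
ℓ = θ/κ = 2.01925/1.57814 = 1.27951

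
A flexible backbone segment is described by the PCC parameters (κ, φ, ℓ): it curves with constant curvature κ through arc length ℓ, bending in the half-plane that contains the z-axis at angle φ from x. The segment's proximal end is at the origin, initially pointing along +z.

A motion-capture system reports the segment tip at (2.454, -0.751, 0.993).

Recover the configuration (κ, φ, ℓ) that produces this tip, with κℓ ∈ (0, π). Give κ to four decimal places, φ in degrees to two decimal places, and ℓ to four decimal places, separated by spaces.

ρ = √(x²+y²) = √(2.454² + -0.751²) = 2.56634
φ = atan2(y, x) mod 360° = atan2(-0.751, 2.454) = 342.9843°
|p|² = ρ² + z² = 2.56634² + 0.993² = 7.57217
κ = 2ρ / |p|² = 2×2.56634 / 7.57217 = 0.67784
θ = 2·atan2(ρ, z) = 2·atan2(2.56634, 0.993) = 2.40321 rad
ℓ = θ/κ = 2.40321/0.67784 = 3.54542

0.6778 342.98 3.5454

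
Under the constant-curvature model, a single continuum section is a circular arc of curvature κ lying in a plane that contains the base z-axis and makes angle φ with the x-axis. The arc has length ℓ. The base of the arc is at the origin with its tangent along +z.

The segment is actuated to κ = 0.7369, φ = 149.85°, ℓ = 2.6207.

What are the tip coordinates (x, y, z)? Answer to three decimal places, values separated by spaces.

-1.587 0.922 1.270

θ = κ·ℓ = 0.7369 × 2.6207 = 1.93119 rad
ρ = (1 − cos θ)/κ = (1 − -0.35265)/0.7369 = 1.83559
z = sin θ / κ = 0.93576/0.7369 = 1.26986
x = ρ cos φ = 1.83559 × cos(149.85°) = -1.58726
y = ρ sin φ = 1.83559 × sin(149.85°) = 0.92195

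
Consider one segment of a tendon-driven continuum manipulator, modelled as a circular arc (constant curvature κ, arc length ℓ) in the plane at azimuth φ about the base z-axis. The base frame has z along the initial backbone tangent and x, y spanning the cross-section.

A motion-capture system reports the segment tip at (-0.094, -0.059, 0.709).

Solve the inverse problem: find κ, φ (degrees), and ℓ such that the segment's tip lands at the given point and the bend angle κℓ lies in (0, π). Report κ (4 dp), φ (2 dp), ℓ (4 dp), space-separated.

0.4310 212.11 0.7205

ρ = √(x²+y²) = √(-0.094² + -0.059²) = 0.11098
φ = atan2(y, x) mod 360° = atan2(-0.059, -0.094) = 212.1148°
|p|² = ρ² + z² = 0.11098² + 0.709² = 0.51500
κ = 2ρ / |p|² = 2×0.11098 / 0.51500 = 0.43100
θ = 2·atan2(ρ, z) = 2·atan2(0.11098, 0.709) = 0.31055 rad
ℓ = θ/κ = 0.31055/0.43100 = 0.72053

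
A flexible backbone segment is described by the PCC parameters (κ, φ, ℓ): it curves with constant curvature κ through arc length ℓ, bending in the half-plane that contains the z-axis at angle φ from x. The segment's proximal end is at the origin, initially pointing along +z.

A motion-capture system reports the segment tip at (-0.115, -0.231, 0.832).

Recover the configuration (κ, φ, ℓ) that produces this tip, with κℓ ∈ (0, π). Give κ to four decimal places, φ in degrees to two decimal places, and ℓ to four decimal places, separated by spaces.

ρ = √(x²+y²) = √(-0.115² + -0.231²) = 0.25804
φ = atan2(y, x) mod 360° = atan2(-0.231, -0.115) = 243.5342°
|p|² = ρ² + z² = 0.25804² + 0.832² = 0.75881
κ = 2ρ / |p|² = 2×0.25804 / 0.75881 = 0.68012
θ = 2·atan2(ρ, z) = 2·atan2(0.25804, 0.832) = 0.60148 rad
ℓ = θ/κ = 0.60148/0.68012 = 0.88437

0.6801 243.53 0.8844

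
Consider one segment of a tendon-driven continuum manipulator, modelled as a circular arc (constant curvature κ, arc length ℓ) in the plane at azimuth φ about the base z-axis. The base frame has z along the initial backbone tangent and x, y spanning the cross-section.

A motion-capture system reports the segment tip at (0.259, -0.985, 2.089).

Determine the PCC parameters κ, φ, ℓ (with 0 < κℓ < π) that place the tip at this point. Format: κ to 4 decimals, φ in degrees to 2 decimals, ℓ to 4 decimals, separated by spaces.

ρ = √(x²+y²) = √(0.259² + -0.985²) = 1.01848
φ = atan2(y, x) mod 360° = atan2(-0.985, 0.259) = 284.7321°
|p|² = ρ² + z² = 1.01848² + 2.089² = 5.40123
κ = 2ρ / |p|² = 2×1.01848 / 5.40123 = 0.37713
θ = 2·atan2(ρ, z) = 2·atan2(1.01848, 2.089) = 0.90727 rad
ℓ = θ/κ = 0.90727/0.37713 = 2.40572

0.3771 284.73 2.4057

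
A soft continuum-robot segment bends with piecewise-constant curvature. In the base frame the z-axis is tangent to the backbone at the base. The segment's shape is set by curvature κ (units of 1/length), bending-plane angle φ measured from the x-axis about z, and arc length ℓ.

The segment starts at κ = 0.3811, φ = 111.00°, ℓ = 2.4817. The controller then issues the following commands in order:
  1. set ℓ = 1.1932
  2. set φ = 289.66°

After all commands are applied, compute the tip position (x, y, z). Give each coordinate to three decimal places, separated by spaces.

initial: κ=0.3811, φ=111.00°, ℓ=2.4817
cmd 1: set ℓ=1.1932 → (κ,φ,ℓ)=(0.3811,111.00°,1.1932) → tip=(-0.0956,0.2489,1.1525)
cmd 2: set φ=289.66° → (κ,φ,ℓ)=(0.3811,289.66°,1.1932) → tip=(0.0897,-0.2511,1.1525)

0.090 -0.251 1.153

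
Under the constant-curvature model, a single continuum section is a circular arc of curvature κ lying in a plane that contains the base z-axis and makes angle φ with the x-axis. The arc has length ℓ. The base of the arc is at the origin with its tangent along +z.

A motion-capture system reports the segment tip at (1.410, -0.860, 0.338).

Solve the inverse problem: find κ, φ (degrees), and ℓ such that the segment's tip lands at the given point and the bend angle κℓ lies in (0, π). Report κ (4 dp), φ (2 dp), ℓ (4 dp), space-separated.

ρ = √(x²+y²) = √(1.410² + -0.860²) = 1.65158
φ = atan2(y, x) mod 360° = atan2(-0.860, 1.410) = 328.6198°
|p|² = ρ² + z² = 1.65158² + 0.338² = 2.84194
κ = 2ρ / |p|² = 2×1.65158 / 2.84194 = 1.16229
θ = 2·atan2(ρ, z) = 2·atan2(1.65158, 0.338) = 2.73786 rad
ℓ = θ/κ = 2.73786/1.16229 = 2.35558

1.1623 328.62 2.3556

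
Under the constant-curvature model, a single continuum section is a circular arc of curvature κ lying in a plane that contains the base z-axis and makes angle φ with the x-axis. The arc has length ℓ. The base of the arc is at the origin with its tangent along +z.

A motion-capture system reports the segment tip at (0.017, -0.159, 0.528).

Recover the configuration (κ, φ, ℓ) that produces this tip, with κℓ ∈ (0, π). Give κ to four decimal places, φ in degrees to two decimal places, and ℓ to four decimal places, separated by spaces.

ρ = √(x²+y²) = √(0.017² + -0.159²) = 0.15991
φ = atan2(y, x) mod 360° = atan2(-0.159, 0.017) = 276.1028°
|p|² = ρ² + z² = 0.15991² + 0.528² = 0.30435
κ = 2ρ / |p|² = 2×0.15991 / 0.30435 = 1.05079
θ = 2·atan2(ρ, z) = 2·atan2(0.15991, 0.528) = 0.58814 rad
ℓ = θ/κ = 0.58814/1.05079 = 0.55972

1.0508 276.10 0.5597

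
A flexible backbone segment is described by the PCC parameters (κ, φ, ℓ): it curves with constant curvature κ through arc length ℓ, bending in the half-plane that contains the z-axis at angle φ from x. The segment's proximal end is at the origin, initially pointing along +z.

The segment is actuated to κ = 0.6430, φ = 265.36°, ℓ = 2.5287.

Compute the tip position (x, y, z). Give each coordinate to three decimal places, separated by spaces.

-0.133 -1.636 1.553

θ = κ·ℓ = 0.6430 × 2.5287 = 1.62595 rad
ρ = (1 − cos θ)/κ = (1 − -0.05513)/0.6430 = 1.64095
z = sin θ / κ = 0.99848/0.6430 = 1.55284
x = ρ cos φ = 1.64095 × cos(265.36°) = -0.13274
y = ρ sin φ = 1.64095 × sin(265.36°) = -1.63557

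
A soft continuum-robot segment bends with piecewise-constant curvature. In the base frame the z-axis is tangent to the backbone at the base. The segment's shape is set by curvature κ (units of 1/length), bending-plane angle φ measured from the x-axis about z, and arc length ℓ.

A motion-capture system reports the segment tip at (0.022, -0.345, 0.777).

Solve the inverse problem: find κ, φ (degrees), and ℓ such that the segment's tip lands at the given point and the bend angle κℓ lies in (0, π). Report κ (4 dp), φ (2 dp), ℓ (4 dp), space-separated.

ρ = √(x²+y²) = √(0.022² + -0.345²) = 0.34570
φ = atan2(y, x) mod 360° = atan2(-0.345, 0.022) = 273.6487°
|p|² = ρ² + z² = 0.34570² + 0.777² = 0.72324
κ = 2ρ / |p|² = 2×0.34570 / 0.72324 = 0.95598
θ = 2·atan2(ρ, z) = 2·atan2(0.34570, 0.777) = 0.83724 rad
ℓ = θ/κ = 0.83724/0.95598 = 0.87579

0.9560 273.65 0.8758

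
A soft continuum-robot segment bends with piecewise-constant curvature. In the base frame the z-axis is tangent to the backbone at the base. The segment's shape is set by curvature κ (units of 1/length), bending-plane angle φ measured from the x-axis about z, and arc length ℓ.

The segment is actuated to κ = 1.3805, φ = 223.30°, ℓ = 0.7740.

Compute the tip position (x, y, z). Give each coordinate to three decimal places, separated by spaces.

-0.273 -0.258 0.635

θ = κ·ℓ = 1.3805 × 0.7740 = 1.06851 rad
ρ = (1 − cos θ)/κ = (1 − 0.48143)/1.3805 = 0.37564
z = sin θ / κ = 0.87648/1.3805 = 0.63490
x = ρ cos φ = 0.37564 × cos(223.30°) = -0.27338
y = ρ sin φ = 0.37564 × sin(223.30°) = -0.25762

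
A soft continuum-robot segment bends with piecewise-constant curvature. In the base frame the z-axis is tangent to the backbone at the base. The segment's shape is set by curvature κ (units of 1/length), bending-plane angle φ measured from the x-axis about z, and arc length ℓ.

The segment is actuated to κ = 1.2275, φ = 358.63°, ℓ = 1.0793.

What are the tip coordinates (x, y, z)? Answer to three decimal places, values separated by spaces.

0.616 -0.015 0.790

θ = κ·ℓ = 1.2275 × 1.0793 = 1.32484 rad
ρ = (1 − cos θ)/κ = (1 − 0.24348)/1.2275 = 0.61631
z = sin θ / κ = 0.96991/1.2275 = 0.79015
x = ρ cos φ = 0.61631 × cos(358.63°) = 0.61613
y = ρ sin φ = 0.61631 × sin(358.63°) = -0.01474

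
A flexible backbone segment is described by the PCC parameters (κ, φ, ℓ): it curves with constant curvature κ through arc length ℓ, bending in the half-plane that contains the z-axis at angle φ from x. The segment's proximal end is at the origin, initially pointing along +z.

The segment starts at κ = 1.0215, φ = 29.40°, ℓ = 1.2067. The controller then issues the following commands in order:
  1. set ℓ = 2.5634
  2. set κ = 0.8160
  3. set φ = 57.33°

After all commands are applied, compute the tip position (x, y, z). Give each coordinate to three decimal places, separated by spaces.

0.991 1.545 1.063

initial: κ=1.0215, φ=29.40°, ℓ=1.2067
cmd 1: set ℓ=2.5634 → (κ,φ,ℓ)=(1.0215,29.40°,2.5634) → tip=(1.5917,0.8969,0.4890)
cmd 2: set κ=0.8160 → (κ,φ,ℓ)=(0.8160,29.40°,2.5634) → tip=(1.5990,0.9010,1.0629)
cmd 3: set φ=57.33° → (κ,φ,ℓ)=(0.8160,57.33°,2.5634) → tip=(0.9908,1.5450,1.0629)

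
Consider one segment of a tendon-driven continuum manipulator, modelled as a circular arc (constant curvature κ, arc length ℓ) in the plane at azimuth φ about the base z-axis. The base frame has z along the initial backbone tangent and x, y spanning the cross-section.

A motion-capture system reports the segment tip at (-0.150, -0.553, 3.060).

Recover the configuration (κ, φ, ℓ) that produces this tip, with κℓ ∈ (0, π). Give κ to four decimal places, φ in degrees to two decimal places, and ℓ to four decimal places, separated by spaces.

0.1182 254.82 3.1310

ρ = √(x²+y²) = √(-0.150² + -0.553²) = 0.57298
φ = atan2(y, x) mod 360° = atan2(-0.553, -0.150) = 254.8238°
|p|² = ρ² + z² = 0.57298² + 3.060² = 9.69191
κ = 2ρ / |p|² = 2×0.57298 / 9.69191 = 0.11824
θ = 2·atan2(ρ, z) = 2·atan2(0.57298, 3.060) = 0.37021 rad
ℓ = θ/κ = 0.37021/0.11824 = 3.13103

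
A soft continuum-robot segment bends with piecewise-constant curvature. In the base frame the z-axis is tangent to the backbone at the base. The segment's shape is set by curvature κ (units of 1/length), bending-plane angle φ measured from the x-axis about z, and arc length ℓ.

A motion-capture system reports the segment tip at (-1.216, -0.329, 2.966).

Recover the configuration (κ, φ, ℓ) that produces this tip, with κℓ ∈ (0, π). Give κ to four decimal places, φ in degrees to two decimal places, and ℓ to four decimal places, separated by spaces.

ρ = √(x²+y²) = √(-1.216² + -0.329²) = 1.25972
φ = atan2(y, x) mod 360° = atan2(-0.329, -1.216) = 195.1394°
|p|² = ρ² + z² = 1.25972² + 2.966² = 10.38405
κ = 2ρ / |p|² = 2×1.25972 / 10.38405 = 0.24263
θ = 2·atan2(ρ, z) = 2·atan2(1.25972, 2.966) = 0.80327 rad
ℓ = θ/κ = 0.80327/0.24263 = 3.31072

0.2426 195.14 3.3107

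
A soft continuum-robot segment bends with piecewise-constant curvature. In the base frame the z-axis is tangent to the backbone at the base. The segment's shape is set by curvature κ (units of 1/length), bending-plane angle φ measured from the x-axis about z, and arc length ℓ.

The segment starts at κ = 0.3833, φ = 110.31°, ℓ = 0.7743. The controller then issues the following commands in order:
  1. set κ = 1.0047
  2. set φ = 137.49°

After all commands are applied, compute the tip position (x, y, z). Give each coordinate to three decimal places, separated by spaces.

-0.211 0.193 0.699

initial: κ=0.3833, φ=110.31°, ℓ=0.7743
cmd 1: set κ=1.0047 → (κ,φ,ℓ)=(1.0047,110.31°,0.7743) → tip=(-0.0994,0.2685,0.6985)
cmd 2: set φ=137.49° → (κ,φ,ℓ)=(1.0047,137.49°,0.7743) → tip=(-0.2110,0.1935,0.6985)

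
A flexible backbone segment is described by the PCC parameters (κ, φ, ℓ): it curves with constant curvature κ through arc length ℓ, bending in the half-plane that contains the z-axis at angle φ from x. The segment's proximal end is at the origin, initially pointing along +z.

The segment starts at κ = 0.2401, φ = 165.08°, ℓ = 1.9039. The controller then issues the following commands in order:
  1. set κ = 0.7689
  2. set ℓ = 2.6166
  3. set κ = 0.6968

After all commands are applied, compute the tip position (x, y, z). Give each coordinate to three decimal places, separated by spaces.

-1.733 0.462 1.390

initial: κ=0.2401, φ=165.08°, ℓ=1.9039
cmd 1: set κ=0.7689 → (κ,φ,ℓ)=(0.7689,165.08°,1.9039) → tip=(-1.1226,0.2991,1.2931)
cmd 2: set ℓ=2.6166 → (κ,φ,ℓ)=(0.7689,165.08°,2.6166) → tip=(-1.7933,0.4778,1.1761)
cmd 3: set κ=0.6968 → (κ,φ,ℓ)=(0.6968,165.08°,2.6166) → tip=(-1.7331,0.4618,1.3896)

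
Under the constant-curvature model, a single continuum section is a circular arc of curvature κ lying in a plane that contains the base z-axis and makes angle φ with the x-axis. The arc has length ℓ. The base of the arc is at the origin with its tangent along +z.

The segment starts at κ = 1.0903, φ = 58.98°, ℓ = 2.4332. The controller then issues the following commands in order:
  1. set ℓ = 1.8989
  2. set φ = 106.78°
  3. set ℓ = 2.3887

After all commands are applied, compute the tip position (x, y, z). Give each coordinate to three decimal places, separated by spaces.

-0.492 1.633 0.469

initial: κ=1.0903, φ=58.98°, ℓ=2.4332
cmd 1: set ℓ=1.8989 → (κ,φ,ℓ)=(1.0903,58.98°,1.8989) → tip=(0.6991,1.1626,0.8051)
cmd 2: set φ=106.78° → (κ,φ,ℓ)=(1.0903,106.78°,1.8989) → tip=(-0.3916,1.2988,0.8051)
cmd 3: set ℓ=2.3887 → (κ,φ,ℓ)=(1.0903,106.78°,2.3887) → tip=(-0.4923,1.6326,0.4693)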